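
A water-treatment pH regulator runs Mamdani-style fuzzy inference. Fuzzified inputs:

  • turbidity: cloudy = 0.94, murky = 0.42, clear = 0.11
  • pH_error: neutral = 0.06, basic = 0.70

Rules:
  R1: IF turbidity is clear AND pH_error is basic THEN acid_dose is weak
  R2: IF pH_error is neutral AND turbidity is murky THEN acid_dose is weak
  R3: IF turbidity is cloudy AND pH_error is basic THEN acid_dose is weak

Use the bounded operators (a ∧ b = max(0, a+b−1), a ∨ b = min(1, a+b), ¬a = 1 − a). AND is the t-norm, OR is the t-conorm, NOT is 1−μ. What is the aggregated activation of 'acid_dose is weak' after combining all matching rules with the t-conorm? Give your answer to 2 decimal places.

R1: clear=0.11, basic=0.70; AND[max(0, a+b−1)] → w = 0.00
R2: neutral=0.06, murky=0.42; AND[max(0, a+b−1)] → w = 0.00
R3: cloudy=0.94, basic=0.70; AND[max(0, a+b−1)] → w = 0.64
Rules with consequent 'weak': {R1, R2, R3} → strengths 0.00, 0.00, 0.64
Aggregate via t-conorm [min(1, a+b)]: 0.64

0.64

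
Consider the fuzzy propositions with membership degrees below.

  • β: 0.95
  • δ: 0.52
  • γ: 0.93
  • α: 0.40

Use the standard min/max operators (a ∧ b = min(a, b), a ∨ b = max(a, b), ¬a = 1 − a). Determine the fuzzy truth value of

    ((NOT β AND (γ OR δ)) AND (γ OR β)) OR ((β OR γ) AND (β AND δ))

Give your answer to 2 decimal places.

NOT β = 1 − 0.95 = 0.05
γ OR δ = max(a, b) on (0.93, 0.52) = 0.93
NOT β AND (γ OR δ) = min(a, b) on (0.05, 0.93) = 0.05
γ OR β = max(a, b) on (0.93, 0.95) = 0.95
(NOT β AND (γ OR δ)) AND (γ OR β) = min(a, b) on (0.05, 0.95) = 0.05
β OR γ = max(a, b) on (0.95, 0.93) = 0.95
β AND δ = min(a, b) on (0.95, 0.52) = 0.52
(β OR γ) AND (β AND δ) = min(a, b) on (0.95, 0.52) = 0.52
((NOT β AND (γ OR δ)) AND (γ OR β)) OR ((β OR γ) AND (β AND δ)) = max(a, b) on (0.05, 0.52) = 0.52

0.52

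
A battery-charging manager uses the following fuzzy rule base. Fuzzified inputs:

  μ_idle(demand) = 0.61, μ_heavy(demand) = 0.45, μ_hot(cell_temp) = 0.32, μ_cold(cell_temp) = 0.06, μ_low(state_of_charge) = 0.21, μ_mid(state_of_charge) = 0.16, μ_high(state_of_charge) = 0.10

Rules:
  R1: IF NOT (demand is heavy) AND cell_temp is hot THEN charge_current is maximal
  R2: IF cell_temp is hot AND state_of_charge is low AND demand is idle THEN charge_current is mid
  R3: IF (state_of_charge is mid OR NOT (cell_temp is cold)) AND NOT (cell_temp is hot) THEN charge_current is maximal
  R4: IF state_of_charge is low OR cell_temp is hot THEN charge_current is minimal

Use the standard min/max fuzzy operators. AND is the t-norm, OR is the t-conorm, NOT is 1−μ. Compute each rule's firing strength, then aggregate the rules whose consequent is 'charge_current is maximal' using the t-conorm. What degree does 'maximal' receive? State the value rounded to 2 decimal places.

R1: ¬heavy=1−0.45=0.55, hot=0.32; AND[min(a, b)] → w = 0.32
R2: hot=0.32, low=0.21, idle=0.61; AND[min(a, b)] → w = 0.21
R3: (mid=0.16 OR ¬cold=1−0.06=0.94) = 0.94; AND[min(a, b)] with ¬hot=1−0.32=0.68 → w = 0.68
R4: low=0.21, hot=0.32; OR[max(a, b)] → w = 0.32
Rules with consequent 'maximal': {R1, R3} → strengths 0.32, 0.68
Aggregate via t-conorm [max(a, b)]: 0.68

0.68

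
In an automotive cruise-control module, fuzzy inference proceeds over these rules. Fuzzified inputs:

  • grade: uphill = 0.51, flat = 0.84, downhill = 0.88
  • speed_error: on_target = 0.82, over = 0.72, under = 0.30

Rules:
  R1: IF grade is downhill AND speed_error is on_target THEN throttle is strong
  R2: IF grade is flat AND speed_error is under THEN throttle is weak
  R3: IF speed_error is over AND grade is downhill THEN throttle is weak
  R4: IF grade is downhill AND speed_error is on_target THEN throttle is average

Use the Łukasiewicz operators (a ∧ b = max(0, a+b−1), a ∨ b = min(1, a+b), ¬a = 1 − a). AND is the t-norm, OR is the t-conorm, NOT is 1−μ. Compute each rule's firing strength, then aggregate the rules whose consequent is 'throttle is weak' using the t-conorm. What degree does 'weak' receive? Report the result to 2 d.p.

0.74

R1: downhill=0.88, on_target=0.82; AND[max(0, a+b−1)] → w = 0.70
R2: flat=0.84, under=0.30; AND[max(0, a+b−1)] → w = 0.14
R3: over=0.72, downhill=0.88; AND[max(0, a+b−1)] → w = 0.60
R4: downhill=0.88, on_target=0.82; AND[max(0, a+b−1)] → w = 0.70
Rules with consequent 'weak': {R2, R3} → strengths 0.14, 0.60
Aggregate via t-conorm [min(1, a+b)]: 0.74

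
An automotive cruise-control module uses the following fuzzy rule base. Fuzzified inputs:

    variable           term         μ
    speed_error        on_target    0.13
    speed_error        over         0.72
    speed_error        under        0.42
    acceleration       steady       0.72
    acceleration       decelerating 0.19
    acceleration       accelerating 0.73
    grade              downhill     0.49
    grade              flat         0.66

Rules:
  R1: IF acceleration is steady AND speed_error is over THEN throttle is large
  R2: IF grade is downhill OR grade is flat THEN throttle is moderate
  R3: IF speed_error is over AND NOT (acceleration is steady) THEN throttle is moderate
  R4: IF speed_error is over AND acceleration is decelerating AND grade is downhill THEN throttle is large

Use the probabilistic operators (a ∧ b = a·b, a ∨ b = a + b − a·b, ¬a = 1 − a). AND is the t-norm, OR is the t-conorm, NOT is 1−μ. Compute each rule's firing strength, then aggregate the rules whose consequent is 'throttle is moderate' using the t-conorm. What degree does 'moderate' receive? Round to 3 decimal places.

R1: steady=0.72, over=0.72; AND[a·b] → w = 0.5184
R2: downhill=0.49, flat=0.66; OR[a + b − a·b] → w = 0.8266
R3: over=0.72, ¬steady=1−0.72=0.28; AND[a·b] → w = 0.2016
R4: over=0.72, decelerating=0.19, downhill=0.49; AND[a·b] → w = 0.0670
Rules with consequent 'moderate': {R2, R3} → strengths 0.8266, 0.2016
Aggregate via t-conorm [a + b − a·b]: 0.8616

0.862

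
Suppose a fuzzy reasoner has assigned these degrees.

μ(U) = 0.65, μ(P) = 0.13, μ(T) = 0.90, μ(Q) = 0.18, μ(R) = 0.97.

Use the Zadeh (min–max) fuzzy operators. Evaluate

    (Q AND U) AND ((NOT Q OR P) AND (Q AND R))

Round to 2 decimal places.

Q AND U = min(a, b) on (0.18, 0.65) = 0.18
NOT Q = 1 − 0.18 = 0.82
NOT Q OR P = max(a, b) on (0.82, 0.13) = 0.82
Q AND R = min(a, b) on (0.18, 0.97) = 0.18
(NOT Q OR P) AND (Q AND R) = min(a, b) on (0.82, 0.18) = 0.18
(Q AND U) AND ((NOT Q OR P) AND (Q AND R)) = min(a, b) on (0.18, 0.18) = 0.18

0.18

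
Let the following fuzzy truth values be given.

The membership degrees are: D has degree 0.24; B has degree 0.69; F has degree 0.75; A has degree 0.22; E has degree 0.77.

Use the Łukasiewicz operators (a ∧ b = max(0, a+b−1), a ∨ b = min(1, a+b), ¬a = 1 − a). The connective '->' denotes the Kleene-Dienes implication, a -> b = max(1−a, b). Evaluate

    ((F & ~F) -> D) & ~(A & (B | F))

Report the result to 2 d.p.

~F = 1 − 0.75 = 0.25
F & ~F = max(0, a+b−1) on (0.75, 0.25) = 0.00
(F & ~F) -> D  [Kleene-Dienes: max(1−a, b)] with a=0.00, b=0.24 → 1.00
B | F = min(1, a+b) on (0.69, 0.75) = 1.00
A & (B | F) = max(0, a+b−1) on (0.22, 1.00) = 0.22
~(A & (B | F)) = 1 − 0.22 = 0.78
((F & ~F) -> D) & ~(A & (B | F)) = max(0, a+b−1) on (1.00, 0.78) = 0.78

0.78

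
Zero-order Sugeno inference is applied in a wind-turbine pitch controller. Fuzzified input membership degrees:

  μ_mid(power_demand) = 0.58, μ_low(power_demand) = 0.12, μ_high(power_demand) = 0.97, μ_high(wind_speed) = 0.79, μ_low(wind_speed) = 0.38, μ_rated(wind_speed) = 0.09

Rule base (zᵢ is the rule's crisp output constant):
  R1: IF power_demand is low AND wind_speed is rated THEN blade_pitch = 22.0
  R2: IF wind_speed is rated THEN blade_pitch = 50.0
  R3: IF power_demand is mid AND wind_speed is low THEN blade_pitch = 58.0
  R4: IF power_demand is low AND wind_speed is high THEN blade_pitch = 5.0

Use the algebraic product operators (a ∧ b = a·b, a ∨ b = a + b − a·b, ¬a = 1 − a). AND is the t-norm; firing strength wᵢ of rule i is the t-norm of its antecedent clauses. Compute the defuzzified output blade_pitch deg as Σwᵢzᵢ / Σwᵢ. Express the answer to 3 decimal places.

R1 (z=22.0): low=0.12, rated=0.09; AND[a·b] → w = 0.0108
R2 (z=50.0): rated=0.09 → w = 0.0900
R3 (z=58.0): mid=0.58, low=0.38; AND[a·b] → w = 0.2204
R4 (z=5.0): low=0.12, high=0.79; AND[a·b] → w = 0.0948
Weighted average = (0.0108·22.0 + 0.0900·50.0 + 0.2204·58.0 + 0.0948·5.0) / (0.0108 + 0.0900 + 0.2204 + 0.0948)
  = 17.9948 / 0.4160 = 43.257

43.257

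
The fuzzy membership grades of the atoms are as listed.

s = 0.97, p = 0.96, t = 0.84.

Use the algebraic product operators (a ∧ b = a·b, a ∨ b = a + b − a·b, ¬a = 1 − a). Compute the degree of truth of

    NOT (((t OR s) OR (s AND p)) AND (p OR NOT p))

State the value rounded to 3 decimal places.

0.039

t OR s = a + b − a·b on (0.8400, 0.9700) = 0.9952
s AND p = a·b on (0.9700, 0.9600) = 0.9312
(t OR s) OR (s AND p) = a + b − a·b on (0.9952, 0.9312) = 0.9997
NOT p = 1 − 0.9600 = 0.0400
p OR NOT p = a + b − a·b on (0.9600, 0.0400) = 0.9616
((t OR s) OR (s AND p)) AND (p OR NOT p) = a·b on (0.9997, 0.9616) = 0.9613
NOT (((t OR s) OR (s AND p)) AND (p OR NOT p)) = 1 − 0.9613 = 0.0387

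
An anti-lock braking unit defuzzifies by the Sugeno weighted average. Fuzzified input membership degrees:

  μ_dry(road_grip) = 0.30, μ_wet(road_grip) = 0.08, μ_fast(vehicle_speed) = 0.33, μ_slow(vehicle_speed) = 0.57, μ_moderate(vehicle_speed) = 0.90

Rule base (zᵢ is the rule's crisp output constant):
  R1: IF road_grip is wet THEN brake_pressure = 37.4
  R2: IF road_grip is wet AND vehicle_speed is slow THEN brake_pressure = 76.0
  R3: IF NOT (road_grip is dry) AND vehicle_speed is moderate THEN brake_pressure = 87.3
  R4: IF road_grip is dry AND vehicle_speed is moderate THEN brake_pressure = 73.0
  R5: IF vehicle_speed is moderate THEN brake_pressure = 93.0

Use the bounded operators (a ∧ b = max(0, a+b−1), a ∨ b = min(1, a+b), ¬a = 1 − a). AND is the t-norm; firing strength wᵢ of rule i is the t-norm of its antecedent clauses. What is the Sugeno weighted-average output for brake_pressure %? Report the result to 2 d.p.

86.33

R1 (z=37.4): wet=0.08 → w = 0.08
R2 (z=76.0): wet=0.08, slow=0.57; AND[max(0, a+b−1)] → w = 0.00
R3 (z=87.3): ¬dry=1−0.30=0.70, moderate=0.90; AND[max(0, a+b−1)] → w = 0.60
R4 (z=73.0): dry=0.30, moderate=0.90; AND[max(0, a+b−1)] → w = 0.20
R5 (z=93.0): moderate=0.90 → w = 0.90
Weighted average = (0.08·37.4 + 0.00·76.0 + 0.60·87.3 + 0.20·73.0 + 0.90·93.0) / (0.08 + 0.00 + 0.60 + 0.20 + 0.90)
  = 153.6720 / 1.7800 = 86.33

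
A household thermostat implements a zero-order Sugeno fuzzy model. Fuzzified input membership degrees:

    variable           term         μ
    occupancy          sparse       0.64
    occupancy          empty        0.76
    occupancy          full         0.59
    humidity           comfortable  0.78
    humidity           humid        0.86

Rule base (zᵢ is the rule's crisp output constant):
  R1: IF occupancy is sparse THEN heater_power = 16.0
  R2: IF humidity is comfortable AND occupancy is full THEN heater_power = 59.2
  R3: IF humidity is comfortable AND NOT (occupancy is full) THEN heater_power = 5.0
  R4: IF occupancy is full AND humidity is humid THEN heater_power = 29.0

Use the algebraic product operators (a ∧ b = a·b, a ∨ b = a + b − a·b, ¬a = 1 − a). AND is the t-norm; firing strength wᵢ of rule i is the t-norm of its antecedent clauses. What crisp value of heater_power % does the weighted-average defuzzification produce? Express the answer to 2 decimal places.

R1 (z=16.0): sparse=0.64 → w = 0.6400
R2 (z=59.2): comfortable=0.78, full=0.59; AND[a·b] → w = 0.4602
R3 (z=5.0): comfortable=0.78, ¬full=1−0.59=0.41; AND[a·b] → w = 0.3198
R4 (z=29.0): full=0.59, humid=0.86; AND[a·b] → w = 0.5074
Weighted average = (0.6400·16.0 + 0.4602·59.2 + 0.3198·5.0 + 0.5074·29.0) / (0.6400 + 0.4602 + 0.3198 + 0.5074)
  = 53.7974 / 1.9274 = 27.91

27.91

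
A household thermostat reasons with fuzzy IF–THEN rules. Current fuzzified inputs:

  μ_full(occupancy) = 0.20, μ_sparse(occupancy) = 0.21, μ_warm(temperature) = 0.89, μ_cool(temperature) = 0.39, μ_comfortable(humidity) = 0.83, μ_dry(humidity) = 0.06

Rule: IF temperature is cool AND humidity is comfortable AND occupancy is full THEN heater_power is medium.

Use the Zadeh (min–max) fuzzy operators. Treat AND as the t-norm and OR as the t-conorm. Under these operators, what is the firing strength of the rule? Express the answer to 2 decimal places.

firing strength: cool=0.39, comfortable=0.83, full=0.20; AND[min(a, b)] → w = 0.20

0.20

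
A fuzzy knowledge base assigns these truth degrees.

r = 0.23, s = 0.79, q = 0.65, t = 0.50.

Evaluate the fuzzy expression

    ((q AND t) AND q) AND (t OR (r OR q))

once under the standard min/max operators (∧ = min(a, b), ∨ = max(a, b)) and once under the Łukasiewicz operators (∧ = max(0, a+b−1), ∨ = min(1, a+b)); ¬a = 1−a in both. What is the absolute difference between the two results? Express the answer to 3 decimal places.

Under standard min/max:
  q AND t = min(a, b) on (0.65, 0.50) = 0.50
  (q AND t) AND q = min(a, b) on (0.50, 0.65) = 0.50
  r OR q = max(a, b) on (0.23, 0.65) = 0.65
  t OR (r OR q) = max(a, b) on (0.50, 0.65) = 0.65
  ((q AND t) AND q) AND (t OR (r OR q)) = min(a, b) on (0.50, 0.65) = 0.50
  → value = 0.5000
Under Łukasiewicz:
  q AND t = max(0, a+b−1) on (0.65, 0.50) = 0.15
  (q AND t) AND q = max(0, a+b−1) on (0.15, 0.65) = 0.00
  r OR q = min(1, a+b) on (0.23, 0.65) = 0.88
  t OR (r OR q) = min(1, a+b) on (0.50, 0.88) = 1.00
  ((q AND t) AND q) AND (t OR (r OR q)) = max(0, a+b−1) on (0.00, 1.00) = 0.00
  → value = 0.0000
|0.5000 − 0.0000| = 0.500

0.500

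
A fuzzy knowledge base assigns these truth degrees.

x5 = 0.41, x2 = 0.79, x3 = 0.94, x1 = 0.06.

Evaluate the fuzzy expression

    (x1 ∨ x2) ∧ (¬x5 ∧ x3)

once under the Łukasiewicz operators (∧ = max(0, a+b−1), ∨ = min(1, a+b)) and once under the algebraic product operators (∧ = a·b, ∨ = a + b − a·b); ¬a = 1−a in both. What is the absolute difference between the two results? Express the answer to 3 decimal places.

Under Łukasiewicz:
  x1 ∨ x2 = min(1, a+b) on (0.06, 0.79) = 0.85
  ¬x5 = 1 − 0.41 = 0.59
  ¬x5 ∧ x3 = max(0, a+b−1) on (0.59, 0.94) = 0.53
  (x1 ∨ x2) ∧ (¬x5 ∧ x3) = max(0, a+b−1) on (0.85, 0.53) = 0.38
  → value = 0.3800
Under algebraic product:
  x1 ∨ x2 = a + b − a·b on (0.0600, 0.7900) = 0.8026
  ¬x5 = 1 − 0.4100 = 0.5900
  ¬x5 ∧ x3 = a·b on (0.5900, 0.9400) = 0.5546
  (x1 ∨ x2) ∧ (¬x5 ∧ x3) = a·b on (0.8026, 0.5546) = 0.4451
  → value = 0.4451
|0.3800 − 0.4451| = 0.065

0.065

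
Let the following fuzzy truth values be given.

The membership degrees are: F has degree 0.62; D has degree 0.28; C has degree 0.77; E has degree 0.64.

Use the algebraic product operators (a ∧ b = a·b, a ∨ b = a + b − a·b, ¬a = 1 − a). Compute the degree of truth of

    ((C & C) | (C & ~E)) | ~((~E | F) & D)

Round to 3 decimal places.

C & C = a·b on (0.7700, 0.7700) = 0.5929
~E = 1 − 0.6400 = 0.3600
C & ~E = a·b on (0.7700, 0.3600) = 0.2772
(C & C) | (C & ~E) = a + b − a·b on (0.5929, 0.2772) = 0.7057
~E = 1 − 0.6400 = 0.3600
~E | F = a + b − a·b on (0.3600, 0.6200) = 0.7568
(~E | F) & D = a·b on (0.7568, 0.2800) = 0.2119
~((~E | F) & D) = 1 − 0.2119 = 0.7881
((C & C) | (C & ~E)) | ~((~E | F) & D) = a + b − a·b on (0.7057, 0.7881) = 0.9376

0.938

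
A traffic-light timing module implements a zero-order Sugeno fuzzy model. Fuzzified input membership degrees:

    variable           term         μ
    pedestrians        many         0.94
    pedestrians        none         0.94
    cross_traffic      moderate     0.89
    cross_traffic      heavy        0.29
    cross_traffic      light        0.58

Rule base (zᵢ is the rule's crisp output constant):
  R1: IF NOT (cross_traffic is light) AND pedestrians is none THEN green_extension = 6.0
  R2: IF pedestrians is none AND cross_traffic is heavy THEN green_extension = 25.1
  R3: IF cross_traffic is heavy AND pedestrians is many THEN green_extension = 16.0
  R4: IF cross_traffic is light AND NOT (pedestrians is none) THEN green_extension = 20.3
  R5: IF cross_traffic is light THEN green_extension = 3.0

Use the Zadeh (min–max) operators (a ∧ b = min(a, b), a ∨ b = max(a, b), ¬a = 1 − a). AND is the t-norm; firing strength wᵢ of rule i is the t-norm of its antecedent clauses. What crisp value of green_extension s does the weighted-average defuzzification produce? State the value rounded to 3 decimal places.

R1 (z=6.0): ¬light=1−0.58=0.42, none=0.94; AND[min(a, b)] → w = 0.42
R2 (z=25.1): none=0.94, heavy=0.29; AND[min(a, b)] → w = 0.29
R3 (z=16.0): heavy=0.29, many=0.94; AND[min(a, b)] → w = 0.29
R4 (z=20.3): light=0.58, ¬none=1−0.94=0.06; AND[min(a, b)] → w = 0.06
R5 (z=3.0): light=0.58 → w = 0.58
Weighted average = (0.42·6.0 + 0.29·25.1 + 0.29·16.0 + 0.06·20.3 + 0.58·3.0) / (0.42 + 0.29 + 0.29 + 0.06 + 0.58)
  = 17.3970 / 1.6400 = 10.608

10.608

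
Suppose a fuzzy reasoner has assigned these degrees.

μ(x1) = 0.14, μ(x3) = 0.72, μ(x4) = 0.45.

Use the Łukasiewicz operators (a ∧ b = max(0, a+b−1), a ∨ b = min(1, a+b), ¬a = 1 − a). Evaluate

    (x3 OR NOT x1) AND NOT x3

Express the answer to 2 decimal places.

NOT x1 = 1 − 0.14 = 0.86
x3 OR NOT x1 = min(1, a+b) on (0.72, 0.86) = 1.00
NOT x3 = 1 − 0.72 = 0.28
(x3 OR NOT x1) AND NOT x3 = max(0, a+b−1) on (1.00, 0.28) = 0.28

0.28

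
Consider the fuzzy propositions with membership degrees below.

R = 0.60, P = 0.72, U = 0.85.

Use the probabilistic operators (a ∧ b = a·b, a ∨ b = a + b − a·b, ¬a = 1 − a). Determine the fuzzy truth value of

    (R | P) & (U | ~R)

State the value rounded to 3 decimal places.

0.808

R | P = a + b − a·b on (0.6000, 0.7200) = 0.8880
~R = 1 − 0.6000 = 0.4000
U | ~R = a + b − a·b on (0.8500, 0.4000) = 0.9100
(R | P) & (U | ~R) = a·b on (0.8880, 0.9100) = 0.8081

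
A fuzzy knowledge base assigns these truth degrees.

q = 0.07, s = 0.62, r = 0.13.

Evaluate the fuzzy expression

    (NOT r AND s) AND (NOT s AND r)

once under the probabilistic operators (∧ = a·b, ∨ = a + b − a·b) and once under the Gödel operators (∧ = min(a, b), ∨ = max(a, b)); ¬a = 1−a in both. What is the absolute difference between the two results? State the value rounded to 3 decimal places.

Under probabilistic:
  NOT r = 1 − 0.1300 = 0.8700
  NOT r AND s = a·b on (0.8700, 0.6200) = 0.5394
  NOT s = 1 − 0.6200 = 0.3800
  NOT s AND r = a·b on (0.3800, 0.1300) = 0.0494
  (NOT r AND s) AND (NOT s AND r) = a·b on (0.5394, 0.0494) = 0.0266
  → value = 0.0266
Under Gödel:
  NOT r = 1 − 0.13 = 0.87
  NOT r AND s = min(a, b) on (0.87, 0.62) = 0.62
  NOT s = 1 − 0.62 = 0.38
  NOT s AND r = min(a, b) on (0.38, 0.13) = 0.13
  (NOT r AND s) AND (NOT s AND r) = min(a, b) on (0.62, 0.13) = 0.13
  → value = 0.1300
|0.0266 − 0.1300| = 0.103

0.103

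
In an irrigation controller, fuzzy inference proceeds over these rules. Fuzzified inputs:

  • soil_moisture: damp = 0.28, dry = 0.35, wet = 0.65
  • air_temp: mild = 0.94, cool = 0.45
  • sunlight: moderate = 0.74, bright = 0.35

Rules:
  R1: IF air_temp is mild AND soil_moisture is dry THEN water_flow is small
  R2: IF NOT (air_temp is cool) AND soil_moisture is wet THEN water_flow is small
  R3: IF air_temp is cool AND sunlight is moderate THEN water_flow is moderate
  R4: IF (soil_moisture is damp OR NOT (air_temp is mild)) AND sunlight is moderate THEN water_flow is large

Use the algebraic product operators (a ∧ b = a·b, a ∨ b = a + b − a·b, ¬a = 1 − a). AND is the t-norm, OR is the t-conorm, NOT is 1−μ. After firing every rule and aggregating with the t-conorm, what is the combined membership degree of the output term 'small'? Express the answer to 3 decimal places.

R1: mild=0.94, dry=0.35; AND[a·b] → w = 0.3290
R2: ¬cool=1−0.45=0.55, wet=0.65; AND[a·b] → w = 0.3575
R3: cool=0.45, moderate=0.74; AND[a·b] → w = 0.3330
R4: (damp=0.28 OR ¬mild=1−0.94=0.06) = 0.3232; AND[a·b] with moderate=0.74 → w = 0.2392
Rules with consequent 'small': {R1, R2} → strengths 0.3290, 0.3575
Aggregate via t-conorm [a + b − a·b]: 0.5689

0.569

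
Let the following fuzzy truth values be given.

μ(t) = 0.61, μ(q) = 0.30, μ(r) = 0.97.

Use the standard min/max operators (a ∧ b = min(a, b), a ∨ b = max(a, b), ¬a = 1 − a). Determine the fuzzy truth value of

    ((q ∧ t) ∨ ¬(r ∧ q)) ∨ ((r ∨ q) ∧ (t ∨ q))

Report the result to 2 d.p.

q ∧ t = min(a, b) on (0.30, 0.61) = 0.30
r ∧ q = min(a, b) on (0.97, 0.30) = 0.30
¬(r ∧ q) = 1 − 0.30 = 0.70
(q ∧ t) ∨ ¬(r ∧ q) = max(a, b) on (0.30, 0.70) = 0.70
r ∨ q = max(a, b) on (0.97, 0.30) = 0.97
t ∨ q = max(a, b) on (0.61, 0.30) = 0.61
(r ∨ q) ∧ (t ∨ q) = min(a, b) on (0.97, 0.61) = 0.61
((q ∧ t) ∨ ¬(r ∧ q)) ∨ ((r ∨ q) ∧ (t ∨ q)) = max(a, b) on (0.70, 0.61) = 0.70

0.70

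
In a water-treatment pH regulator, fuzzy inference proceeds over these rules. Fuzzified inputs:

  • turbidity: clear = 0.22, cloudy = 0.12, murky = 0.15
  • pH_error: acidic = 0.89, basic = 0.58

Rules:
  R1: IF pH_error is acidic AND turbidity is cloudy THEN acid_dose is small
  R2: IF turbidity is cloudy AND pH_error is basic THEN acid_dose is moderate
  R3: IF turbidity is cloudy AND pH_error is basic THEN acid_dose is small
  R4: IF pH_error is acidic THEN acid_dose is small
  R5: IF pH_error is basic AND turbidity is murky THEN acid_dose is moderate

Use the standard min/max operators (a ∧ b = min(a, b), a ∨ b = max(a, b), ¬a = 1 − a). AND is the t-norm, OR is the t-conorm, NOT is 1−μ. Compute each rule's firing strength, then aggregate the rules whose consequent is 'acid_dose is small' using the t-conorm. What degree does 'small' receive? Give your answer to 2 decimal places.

0.89

R1: acidic=0.89, cloudy=0.12; AND[min(a, b)] → w = 0.12
R2: cloudy=0.12, basic=0.58; AND[min(a, b)] → w = 0.12
R3: cloudy=0.12, basic=0.58; AND[min(a, b)] → w = 0.12
R4: acidic=0.89 → w = 0.89
R5: basic=0.58, murky=0.15; AND[min(a, b)] → w = 0.15
Rules with consequent 'small': {R1, R3, R4} → strengths 0.12, 0.12, 0.89
Aggregate via t-conorm [max(a, b)]: 0.89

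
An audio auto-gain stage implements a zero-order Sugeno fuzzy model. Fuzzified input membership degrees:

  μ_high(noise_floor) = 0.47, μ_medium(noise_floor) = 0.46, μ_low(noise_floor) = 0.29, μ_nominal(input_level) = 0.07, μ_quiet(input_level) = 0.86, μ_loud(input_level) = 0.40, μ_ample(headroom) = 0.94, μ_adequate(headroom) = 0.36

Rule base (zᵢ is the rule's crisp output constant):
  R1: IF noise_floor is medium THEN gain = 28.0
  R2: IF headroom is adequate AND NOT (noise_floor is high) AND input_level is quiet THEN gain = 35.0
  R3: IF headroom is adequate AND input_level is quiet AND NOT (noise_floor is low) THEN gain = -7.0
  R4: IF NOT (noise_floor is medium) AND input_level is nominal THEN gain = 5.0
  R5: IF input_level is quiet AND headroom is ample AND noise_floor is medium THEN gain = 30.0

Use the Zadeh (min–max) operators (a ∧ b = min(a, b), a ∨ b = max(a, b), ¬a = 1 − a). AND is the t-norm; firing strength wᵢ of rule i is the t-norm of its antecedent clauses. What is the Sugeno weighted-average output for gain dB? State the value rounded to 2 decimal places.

R1 (z=28.0): medium=0.46 → w = 0.46
R2 (z=35.0): adequate=0.36, ¬high=1−0.47=0.53, quiet=0.86; AND[min(a, b)] → w = 0.36
R3 (z=-7.0): adequate=0.36, quiet=0.86, ¬low=1−0.29=0.71; AND[min(a, b)] → w = 0.36
R4 (z=5.0): ¬medium=1−0.46=0.54, nominal=0.07; AND[min(a, b)] → w = 0.07
R5 (z=30.0): quiet=0.86, ample=0.94, medium=0.46; AND[min(a, b)] → w = 0.46
Weighted average = (0.46·28.0 + 0.36·35.0 + 0.36·-7.0 + 0.07·5.0 + 0.46·30.0) / (0.46 + 0.36 + 0.36 + 0.07 + 0.46)
  = 37.1100 / 1.7100 = 21.70

21.70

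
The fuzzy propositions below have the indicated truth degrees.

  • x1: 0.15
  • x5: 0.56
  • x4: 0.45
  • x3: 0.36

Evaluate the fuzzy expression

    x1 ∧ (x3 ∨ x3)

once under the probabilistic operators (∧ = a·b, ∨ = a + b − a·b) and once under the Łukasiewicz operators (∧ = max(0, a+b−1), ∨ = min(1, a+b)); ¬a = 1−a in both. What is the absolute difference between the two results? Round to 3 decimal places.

Under probabilistic:
  x3 ∨ x3 = a + b − a·b on (0.3600, 0.3600) = 0.5904
  x1 ∧ (x3 ∨ x3) = a·b on (0.1500, 0.5904) = 0.0886
  → value = 0.0886
Under Łukasiewicz:
  x3 ∨ x3 = min(1, a+b) on (0.36, 0.36) = 0.72
  x1 ∧ (x3 ∨ x3) = max(0, a+b−1) on (0.15, 0.72) = 0.00
  → value = 0.0000
|0.0886 − 0.0000| = 0.089

0.089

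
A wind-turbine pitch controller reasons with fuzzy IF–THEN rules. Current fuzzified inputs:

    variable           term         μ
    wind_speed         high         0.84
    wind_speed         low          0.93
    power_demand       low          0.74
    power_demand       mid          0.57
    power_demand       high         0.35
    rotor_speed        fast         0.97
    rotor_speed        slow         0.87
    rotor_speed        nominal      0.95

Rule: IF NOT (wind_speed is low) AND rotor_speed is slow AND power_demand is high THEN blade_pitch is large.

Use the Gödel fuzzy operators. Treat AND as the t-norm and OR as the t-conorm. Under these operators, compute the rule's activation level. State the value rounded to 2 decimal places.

firing strength: ¬low=1−0.93=0.07, slow=0.87, high=0.35; AND[min(a, b)] → w = 0.07

0.07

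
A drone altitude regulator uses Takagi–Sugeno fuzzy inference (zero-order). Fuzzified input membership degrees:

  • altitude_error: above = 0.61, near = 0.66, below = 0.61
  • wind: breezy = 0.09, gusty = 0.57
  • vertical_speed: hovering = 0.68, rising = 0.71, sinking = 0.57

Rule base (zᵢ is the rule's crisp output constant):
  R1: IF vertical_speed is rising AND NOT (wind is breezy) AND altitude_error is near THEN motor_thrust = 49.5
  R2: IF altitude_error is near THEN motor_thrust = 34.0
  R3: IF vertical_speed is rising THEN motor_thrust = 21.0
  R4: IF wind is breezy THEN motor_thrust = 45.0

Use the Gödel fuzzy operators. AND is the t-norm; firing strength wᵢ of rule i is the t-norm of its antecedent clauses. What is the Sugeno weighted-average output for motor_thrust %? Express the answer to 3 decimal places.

34.939

R1 (z=49.5): rising=0.71, ¬breezy=1−0.09=0.91, near=0.66; AND[min(a, b)] → w = 0.66
R2 (z=34.0): near=0.66 → w = 0.66
R3 (z=21.0): rising=0.71 → w = 0.71
R4 (z=45.0): breezy=0.09 → w = 0.09
Weighted average = (0.66·49.5 + 0.66·34.0 + 0.71·21.0 + 0.09·45.0) / (0.66 + 0.66 + 0.71 + 0.09)
  = 74.0700 / 2.1200 = 34.939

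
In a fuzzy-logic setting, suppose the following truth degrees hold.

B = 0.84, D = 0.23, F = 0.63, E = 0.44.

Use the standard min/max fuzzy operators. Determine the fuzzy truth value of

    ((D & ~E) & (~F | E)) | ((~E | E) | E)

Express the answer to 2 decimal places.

0.56

~E = 1 − 0.44 = 0.56
D & ~E = min(a, b) on (0.23, 0.56) = 0.23
~F = 1 − 0.63 = 0.37
~F | E = max(a, b) on (0.37, 0.44) = 0.44
(D & ~E) & (~F | E) = min(a, b) on (0.23, 0.44) = 0.23
~E = 1 − 0.44 = 0.56
~E | E = max(a, b) on (0.56, 0.44) = 0.56
(~E | E) | E = max(a, b) on (0.56, 0.44) = 0.56
((D & ~E) & (~F | E)) | ((~E | E) | E) = max(a, b) on (0.23, 0.56) = 0.56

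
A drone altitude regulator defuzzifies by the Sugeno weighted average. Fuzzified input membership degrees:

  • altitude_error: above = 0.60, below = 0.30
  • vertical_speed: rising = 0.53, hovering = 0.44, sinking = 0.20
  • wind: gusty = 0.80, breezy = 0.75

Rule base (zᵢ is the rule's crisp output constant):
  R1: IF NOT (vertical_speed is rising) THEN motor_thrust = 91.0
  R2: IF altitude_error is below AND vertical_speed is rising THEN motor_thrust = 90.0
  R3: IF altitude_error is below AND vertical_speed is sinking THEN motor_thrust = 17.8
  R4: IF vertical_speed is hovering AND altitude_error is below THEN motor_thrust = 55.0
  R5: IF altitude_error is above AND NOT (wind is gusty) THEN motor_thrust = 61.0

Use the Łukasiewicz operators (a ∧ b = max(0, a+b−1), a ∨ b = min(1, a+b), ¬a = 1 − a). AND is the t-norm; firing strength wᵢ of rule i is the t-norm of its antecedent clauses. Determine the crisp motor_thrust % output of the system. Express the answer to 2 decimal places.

91.00

R1 (z=91.0): ¬rising=1−0.53=0.47 → w = 0.47
R2 (z=90.0): below=0.30, rising=0.53; AND[max(0, a+b−1)] → w = 0.00
R3 (z=17.8): below=0.30, sinking=0.20; AND[max(0, a+b−1)] → w = 0.00
R4 (z=55.0): hovering=0.44, below=0.30; AND[max(0, a+b−1)] → w = 0.00
R5 (z=61.0): above=0.60, ¬gusty=1−0.80=0.20; AND[max(0, a+b−1)] → w = 0.00
Weighted average = (0.47·91.0 + 0.00·90.0 + 0.00·17.8 + 0.00·55.0 + 0.00·61.0) / (0.47 + 0.00 + 0.00 + 0.00 + 0.00)
  = 42.7700 / 0.4700 = 91.00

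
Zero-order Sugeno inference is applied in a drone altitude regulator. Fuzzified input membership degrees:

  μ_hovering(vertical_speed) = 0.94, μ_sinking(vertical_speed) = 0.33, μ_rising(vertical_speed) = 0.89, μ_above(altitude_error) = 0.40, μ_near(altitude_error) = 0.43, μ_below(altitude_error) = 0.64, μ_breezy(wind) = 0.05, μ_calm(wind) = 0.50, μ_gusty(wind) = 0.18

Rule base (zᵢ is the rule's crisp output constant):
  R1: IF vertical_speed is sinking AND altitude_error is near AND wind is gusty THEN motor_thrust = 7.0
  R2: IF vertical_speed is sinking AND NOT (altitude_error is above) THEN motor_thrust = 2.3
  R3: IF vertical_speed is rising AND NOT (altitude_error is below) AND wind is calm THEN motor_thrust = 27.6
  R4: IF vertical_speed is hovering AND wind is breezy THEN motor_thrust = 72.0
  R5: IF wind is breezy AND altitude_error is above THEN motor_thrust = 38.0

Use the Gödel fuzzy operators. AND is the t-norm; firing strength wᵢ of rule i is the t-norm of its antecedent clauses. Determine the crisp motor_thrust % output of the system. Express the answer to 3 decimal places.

R1 (z=7.0): sinking=0.33, near=0.43, gusty=0.18; AND[min(a, b)] → w = 0.18
R2 (z=2.3): sinking=0.33, ¬above=1−0.40=0.60; AND[min(a, b)] → w = 0.33
R3 (z=27.6): rising=0.89, ¬below=1−0.64=0.36, calm=0.50; AND[min(a, b)] → w = 0.36
R4 (z=72.0): hovering=0.94, breezy=0.05; AND[min(a, b)] → w = 0.05
R5 (z=38.0): breezy=0.05, above=0.40; AND[min(a, b)] → w = 0.05
Weighted average = (0.18·7.0 + 0.33·2.3 + 0.36·27.6 + 0.05·72.0 + 0.05·38.0) / (0.18 + 0.33 + 0.36 + 0.05 + 0.05)
  = 17.4550 / 0.9700 = 17.995

17.995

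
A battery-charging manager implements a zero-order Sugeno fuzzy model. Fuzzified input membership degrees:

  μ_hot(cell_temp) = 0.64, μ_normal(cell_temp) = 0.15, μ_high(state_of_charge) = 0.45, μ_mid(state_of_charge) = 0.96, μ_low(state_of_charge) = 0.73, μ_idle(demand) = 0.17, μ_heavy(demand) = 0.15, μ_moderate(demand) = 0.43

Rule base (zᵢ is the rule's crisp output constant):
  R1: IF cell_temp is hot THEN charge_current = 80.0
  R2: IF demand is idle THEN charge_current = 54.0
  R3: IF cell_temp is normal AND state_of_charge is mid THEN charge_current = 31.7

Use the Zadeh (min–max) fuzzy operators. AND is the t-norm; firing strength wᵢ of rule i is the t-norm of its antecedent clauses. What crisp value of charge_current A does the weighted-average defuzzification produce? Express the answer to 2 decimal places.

R1 (z=80.0): hot=0.64 → w = 0.64
R2 (z=54.0): idle=0.17 → w = 0.17
R3 (z=31.7): normal=0.15, mid=0.96; AND[min(a, b)] → w = 0.15
Weighted average = (0.64·80.0 + 0.17·54.0 + 0.15·31.7) / (0.64 + 0.17 + 0.15)
  = 65.1350 / 0.9600 = 67.85

67.85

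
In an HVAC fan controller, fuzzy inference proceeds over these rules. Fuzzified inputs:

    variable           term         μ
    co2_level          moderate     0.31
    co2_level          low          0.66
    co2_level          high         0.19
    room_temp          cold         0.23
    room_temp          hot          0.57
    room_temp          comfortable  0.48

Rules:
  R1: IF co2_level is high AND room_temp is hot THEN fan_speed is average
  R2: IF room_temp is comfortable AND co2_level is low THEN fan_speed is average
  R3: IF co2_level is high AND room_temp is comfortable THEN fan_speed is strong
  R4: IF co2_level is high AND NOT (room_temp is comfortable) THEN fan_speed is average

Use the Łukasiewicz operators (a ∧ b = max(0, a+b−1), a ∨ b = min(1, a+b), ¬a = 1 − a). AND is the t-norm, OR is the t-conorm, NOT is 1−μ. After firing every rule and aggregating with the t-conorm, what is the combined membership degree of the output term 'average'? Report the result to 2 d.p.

0.14

R1: high=0.19, hot=0.57; AND[max(0, a+b−1)] → w = 0.00
R2: comfortable=0.48, low=0.66; AND[max(0, a+b−1)] → w = 0.14
R3: high=0.19, comfortable=0.48; AND[max(0, a+b−1)] → w = 0.00
R4: high=0.19, ¬comfortable=1−0.48=0.52; AND[max(0, a+b−1)] → w = 0.00
Rules with consequent 'average': {R1, R2, R4} → strengths 0.00, 0.14, 0.00
Aggregate via t-conorm [min(1, a+b)]: 0.14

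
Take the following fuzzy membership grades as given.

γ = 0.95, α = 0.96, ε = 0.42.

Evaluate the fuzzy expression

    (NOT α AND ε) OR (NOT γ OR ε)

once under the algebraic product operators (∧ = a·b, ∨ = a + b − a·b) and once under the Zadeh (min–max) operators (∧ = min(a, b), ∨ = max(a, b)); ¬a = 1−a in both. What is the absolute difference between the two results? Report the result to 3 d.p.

0.038

Under algebraic product:
  NOT α = 1 − 0.9600 = 0.0400
  NOT α AND ε = a·b on (0.0400, 0.4200) = 0.0168
  NOT γ = 1 − 0.9500 = 0.0500
  NOT γ OR ε = a + b − a·b on (0.0500, 0.4200) = 0.4490
  (NOT α AND ε) OR (NOT γ OR ε) = a + b − a·b on (0.0168, 0.4490) = 0.4583
  → value = 0.4583
Under Zadeh (min–max):
  NOT α = 1 − 0.96 = 0.04
  NOT α AND ε = min(a, b) on (0.04, 0.42) = 0.04
  NOT γ = 1 − 0.95 = 0.05
  NOT γ OR ε = max(a, b) on (0.05, 0.42) = 0.42
  (NOT α AND ε) OR (NOT γ OR ε) = max(a, b) on (0.04, 0.42) = 0.42
  → value = 0.4200
|0.4583 − 0.4200| = 0.038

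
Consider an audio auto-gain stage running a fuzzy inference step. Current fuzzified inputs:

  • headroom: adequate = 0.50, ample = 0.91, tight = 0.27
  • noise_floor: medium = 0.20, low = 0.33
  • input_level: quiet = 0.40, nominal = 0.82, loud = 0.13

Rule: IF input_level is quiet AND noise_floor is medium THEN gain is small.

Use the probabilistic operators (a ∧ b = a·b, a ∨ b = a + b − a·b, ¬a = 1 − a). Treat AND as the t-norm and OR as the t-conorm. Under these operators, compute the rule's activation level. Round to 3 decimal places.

0.080

firing strength: quiet=0.40, medium=0.20; AND[a·b] → w = 0.0800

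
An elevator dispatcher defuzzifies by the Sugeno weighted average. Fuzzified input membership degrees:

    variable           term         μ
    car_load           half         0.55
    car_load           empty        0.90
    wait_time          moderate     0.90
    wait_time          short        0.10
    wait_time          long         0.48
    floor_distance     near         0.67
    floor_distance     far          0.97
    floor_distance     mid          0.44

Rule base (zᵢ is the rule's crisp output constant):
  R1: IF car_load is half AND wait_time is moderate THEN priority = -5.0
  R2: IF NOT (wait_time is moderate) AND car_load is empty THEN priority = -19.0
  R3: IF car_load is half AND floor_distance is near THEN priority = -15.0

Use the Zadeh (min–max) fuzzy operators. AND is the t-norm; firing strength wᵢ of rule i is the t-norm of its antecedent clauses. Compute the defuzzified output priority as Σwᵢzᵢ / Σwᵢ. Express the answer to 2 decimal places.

-10.75

R1 (z=-5.0): half=0.55, moderate=0.90; AND[min(a, b)] → w = 0.55
R2 (z=-19.0): ¬moderate=1−0.90=0.10, empty=0.90; AND[min(a, b)] → w = 0.10
R3 (z=-15.0): half=0.55, near=0.67; AND[min(a, b)] → w = 0.55
Weighted average = (0.55·-5.0 + 0.10·-19.0 + 0.55·-15.0) / (0.55 + 0.10 + 0.55)
  = -12.9000 / 1.2000 = -10.75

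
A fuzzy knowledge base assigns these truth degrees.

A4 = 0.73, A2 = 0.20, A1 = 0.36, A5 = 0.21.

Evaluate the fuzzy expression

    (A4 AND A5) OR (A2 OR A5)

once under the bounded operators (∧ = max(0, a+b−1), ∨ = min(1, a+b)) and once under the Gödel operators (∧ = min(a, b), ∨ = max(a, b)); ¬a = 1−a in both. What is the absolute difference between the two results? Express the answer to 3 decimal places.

Under bounded:
  A4 AND A5 = max(0, a+b−1) on (0.73, 0.21) = 0.00
  A2 OR A5 = min(1, a+b) on (0.20, 0.21) = 0.41
  (A4 AND A5) OR (A2 OR A5) = min(1, a+b) on (0.00, 0.41) = 0.41
  → value = 0.4100
Under Gödel:
  A4 AND A5 = min(a, b) on (0.73, 0.21) = 0.21
  A2 OR A5 = max(a, b) on (0.20, 0.21) = 0.21
  (A4 AND A5) OR (A2 OR A5) = max(a, b) on (0.21, 0.21) = 0.21
  → value = 0.2100
|0.4100 − 0.2100| = 0.200

0.200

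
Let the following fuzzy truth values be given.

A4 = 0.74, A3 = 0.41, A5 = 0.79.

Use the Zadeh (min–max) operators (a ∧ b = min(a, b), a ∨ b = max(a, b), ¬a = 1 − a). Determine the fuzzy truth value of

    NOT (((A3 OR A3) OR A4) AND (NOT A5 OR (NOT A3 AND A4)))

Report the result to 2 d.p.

0.41

A3 OR A3 = max(a, b) on (0.41, 0.41) = 0.41
(A3 OR A3) OR A4 = max(a, b) on (0.41, 0.74) = 0.74
NOT A5 = 1 − 0.79 = 0.21
NOT A3 = 1 − 0.41 = 0.59
NOT A3 AND A4 = min(a, b) on (0.59, 0.74) = 0.59
NOT A5 OR (NOT A3 AND A4) = max(a, b) on (0.21, 0.59) = 0.59
((A3 OR A3) OR A4) AND (NOT A5 OR (NOT A3 AND A4)) = min(a, b) on (0.74, 0.59) = 0.59
NOT (((A3 OR A3) OR A4) AND (NOT A5 OR (NOT A3 AND A4))) = 1 − 0.59 = 0.41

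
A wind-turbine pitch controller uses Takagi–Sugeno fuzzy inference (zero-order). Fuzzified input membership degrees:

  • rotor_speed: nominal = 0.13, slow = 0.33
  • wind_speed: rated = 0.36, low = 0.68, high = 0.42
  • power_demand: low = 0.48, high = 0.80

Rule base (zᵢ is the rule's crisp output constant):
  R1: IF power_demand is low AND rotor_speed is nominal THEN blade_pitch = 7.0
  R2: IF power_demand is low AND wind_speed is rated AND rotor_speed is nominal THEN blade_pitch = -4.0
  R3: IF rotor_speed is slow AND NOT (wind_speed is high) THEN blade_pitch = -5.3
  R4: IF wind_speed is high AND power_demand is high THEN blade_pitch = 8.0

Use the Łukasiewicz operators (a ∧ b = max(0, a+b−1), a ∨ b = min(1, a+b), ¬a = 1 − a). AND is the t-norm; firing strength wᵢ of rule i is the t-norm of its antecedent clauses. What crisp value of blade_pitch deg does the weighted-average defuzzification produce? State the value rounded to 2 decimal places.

8.00

R1 (z=7.0): low=0.48, nominal=0.13; AND[max(0, a+b−1)] → w = 0.00
R2 (z=-4.0): low=0.48, rated=0.36, nominal=0.13; AND[max(0, a+b−1)] → w = 0.00
R3 (z=-5.3): slow=0.33, ¬high=1−0.42=0.58; AND[max(0, a+b−1)] → w = 0.00
R4 (z=8.0): high=0.42, high=0.80; AND[max(0, a+b−1)] → w = 0.22
Weighted average = (0.00·7.0 + 0.00·-4.0 + 0.00·-5.3 + 0.22·8.0) / (0.00 + 0.00 + 0.00 + 0.22)
  = 1.7600 / 0.2200 = 8.00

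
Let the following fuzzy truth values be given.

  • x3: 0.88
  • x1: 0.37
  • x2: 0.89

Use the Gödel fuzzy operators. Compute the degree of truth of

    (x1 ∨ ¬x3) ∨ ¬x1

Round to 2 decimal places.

¬x3 = 1 − 0.88 = 0.12
x1 ∨ ¬x3 = max(a, b) on (0.37, 0.12) = 0.37
¬x1 = 1 − 0.37 = 0.63
(x1 ∨ ¬x3) ∨ ¬x1 = max(a, b) on (0.37, 0.63) = 0.63

0.63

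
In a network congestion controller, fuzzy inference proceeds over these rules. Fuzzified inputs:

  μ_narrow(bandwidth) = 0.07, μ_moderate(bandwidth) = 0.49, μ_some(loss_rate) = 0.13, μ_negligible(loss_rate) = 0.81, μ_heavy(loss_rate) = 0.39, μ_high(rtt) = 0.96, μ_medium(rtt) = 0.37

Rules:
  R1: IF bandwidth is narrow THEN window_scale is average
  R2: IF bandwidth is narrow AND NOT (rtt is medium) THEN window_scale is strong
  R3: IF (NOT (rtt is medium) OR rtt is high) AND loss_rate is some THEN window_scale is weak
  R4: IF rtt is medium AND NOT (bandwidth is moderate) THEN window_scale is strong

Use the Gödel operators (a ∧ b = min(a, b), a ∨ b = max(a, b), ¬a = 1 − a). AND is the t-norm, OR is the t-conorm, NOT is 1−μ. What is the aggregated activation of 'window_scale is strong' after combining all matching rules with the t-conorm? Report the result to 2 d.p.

0.37

R1: narrow=0.07 → w = 0.07
R2: narrow=0.07, ¬medium=1−0.37=0.63; AND[min(a, b)] → w = 0.07
R3: (¬medium=1−0.37=0.63 OR high=0.96) = 0.96; AND[min(a, b)] with some=0.13 → w = 0.13
R4: medium=0.37, ¬moderate=1−0.49=0.51; AND[min(a, b)] → w = 0.37
Rules with consequent 'strong': {R2, R4} → strengths 0.07, 0.37
Aggregate via t-conorm [max(a, b)]: 0.37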